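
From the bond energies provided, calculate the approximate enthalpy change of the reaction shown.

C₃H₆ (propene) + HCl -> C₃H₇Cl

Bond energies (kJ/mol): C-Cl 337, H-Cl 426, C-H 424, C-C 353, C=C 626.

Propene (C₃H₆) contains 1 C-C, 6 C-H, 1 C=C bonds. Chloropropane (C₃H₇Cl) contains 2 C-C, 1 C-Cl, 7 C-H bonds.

ΔH ≈ −62 kJ

Bonds broken (reactants):
  C-C: 1 × 353 = 353
  C-H: 6 × 424 = 2544
  C=C: 1 × 626 = 626
  H-Cl: 1 × 426 = 426
  Σ(broken) = 3949 kJ
Bonds formed (products):
  C-C: 2 × 353 = 706
  C-Cl: 1 × 337 = 337
  C-H: 7 × 424 = 2968
  Σ(formed) = 4011 kJ
ΔH = Σ(broken) − Σ(formed) = 3949 − 4011 = −62 kJ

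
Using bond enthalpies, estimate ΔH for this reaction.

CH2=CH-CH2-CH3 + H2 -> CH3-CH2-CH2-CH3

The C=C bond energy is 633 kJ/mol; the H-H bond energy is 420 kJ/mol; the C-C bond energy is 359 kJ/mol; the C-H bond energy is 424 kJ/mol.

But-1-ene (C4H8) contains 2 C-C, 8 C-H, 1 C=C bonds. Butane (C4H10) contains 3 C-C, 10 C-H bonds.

ΔH ≈ −154 kJ

Bonds broken (reactants):
  C-C: 2 × 359 = 718
  C-H: 8 × 424 = 3392
  C=C: 1 × 633 = 633
  H-H: 1 × 420 = 420
  Σ(broken) = 5163 kJ
Bonds formed (products):
  C-C: 3 × 359 = 1077
  C-H: 10 × 424 = 4240
  Σ(formed) = 5317 kJ
ΔH = Σ(broken) − Σ(formed) = 5163 − 5317 = −154 kJ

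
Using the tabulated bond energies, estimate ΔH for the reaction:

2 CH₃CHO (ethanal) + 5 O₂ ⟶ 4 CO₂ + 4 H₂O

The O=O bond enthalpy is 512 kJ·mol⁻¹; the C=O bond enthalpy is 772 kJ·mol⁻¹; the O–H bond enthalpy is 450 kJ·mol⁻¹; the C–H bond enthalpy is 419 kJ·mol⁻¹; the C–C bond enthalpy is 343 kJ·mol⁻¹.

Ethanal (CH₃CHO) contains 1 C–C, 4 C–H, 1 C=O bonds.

Bonds broken (reactants):
  C–C: 2 × 343 = 686
  C–H: 8 × 419 = 3352
  C=O: 2 × 772 = 1544
  O=O: 5 × 512 = 2560
  Σ(broken) = 8142 kJ
Bonds formed (products):
  C=O: 8 × 772 = 6176
  O–H: 8 × 450 = 3600
  Σ(formed) = 9776 kJ
ΔH = Σ(broken) − Σ(formed) = 8142 − 9776 = −1634 kJ

ΔH ≈ −1634 kJ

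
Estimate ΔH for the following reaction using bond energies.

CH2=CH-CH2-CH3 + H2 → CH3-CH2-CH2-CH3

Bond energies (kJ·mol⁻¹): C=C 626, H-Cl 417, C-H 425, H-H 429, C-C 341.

ΔH ≈ −136 kJ

Bonds broken (reactants):
  C-C: 2 × 341 = 682
  C-H: 8 × 425 = 3400
  C=C: 1 × 626 = 626
  H-H: 1 × 429 = 429
  Σ(broken) = 5137 kJ
Bonds formed (products):
  C-C: 3 × 341 = 1023
  C-H: 10 × 425 = 4250
  Σ(formed) = 5273 kJ
ΔH = Σ(broken) − Σ(formed) = 5137 − 5273 = −136 kJ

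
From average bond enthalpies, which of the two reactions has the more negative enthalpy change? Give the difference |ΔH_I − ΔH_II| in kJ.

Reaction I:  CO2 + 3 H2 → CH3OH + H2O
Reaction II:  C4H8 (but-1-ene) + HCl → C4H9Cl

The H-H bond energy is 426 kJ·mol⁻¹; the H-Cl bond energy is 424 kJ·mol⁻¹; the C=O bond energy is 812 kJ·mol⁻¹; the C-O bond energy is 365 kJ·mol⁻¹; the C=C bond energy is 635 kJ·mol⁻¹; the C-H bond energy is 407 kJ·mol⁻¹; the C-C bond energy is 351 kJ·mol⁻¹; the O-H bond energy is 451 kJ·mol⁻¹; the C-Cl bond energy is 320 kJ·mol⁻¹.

Reaction I, by 18 kJ

Reaction I:
  Bonds broken (reactants):
    C=O: 2 × 812 = 1624
    H-H: 3 × 426 = 1278
    Σ(broken) = 2902 kJ
  Bonds formed (products):
    C-H: 3 × 407 = 1221
    C-O: 1 × 365 = 365
    O-H: 3 × 451 = 1353
    Σ(formed) = 2939 kJ
  ΔH_I = 2902 − 2939 = −37 kJ
Reaction II:
  Bonds broken (reactants):
    C-C: 2 × 351 = 702
    C-H: 8 × 407 = 3256
    C=C: 1 × 635 = 635
    H-Cl: 1 × 424 = 424
    Σ(broken) = 5017 kJ
  Bonds formed (products):
    C-C: 3 × 351 = 1053
    C-Cl: 1 × 320 = 320
    C-H: 9 × 407 = 3663
    Σ(formed) = 5036 kJ
  ΔH_II = 5017 − 5036 = −19 kJ
ΔH_I − ΔH_II = −18 kJ, so reaction I has the more negative ΔH; |ΔH_I − ΔH_II| = 18 kJ.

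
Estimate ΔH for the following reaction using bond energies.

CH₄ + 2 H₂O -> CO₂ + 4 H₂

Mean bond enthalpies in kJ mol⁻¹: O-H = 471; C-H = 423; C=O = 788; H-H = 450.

ΔH ≈ +200 kJ

Bonds broken (reactants):
  C-H: 4 × 423 = 1692
  O-H: 4 × 471 = 1884
  Σ(broken) = 3576 kJ
Bonds formed (products):
  C=O: 2 × 788 = 1576
  H-H: 4 × 450 = 1800
  Σ(formed) = 3376 kJ
ΔH = Σ(broken) − Σ(formed) = 3576 − 3376 = +200 kJ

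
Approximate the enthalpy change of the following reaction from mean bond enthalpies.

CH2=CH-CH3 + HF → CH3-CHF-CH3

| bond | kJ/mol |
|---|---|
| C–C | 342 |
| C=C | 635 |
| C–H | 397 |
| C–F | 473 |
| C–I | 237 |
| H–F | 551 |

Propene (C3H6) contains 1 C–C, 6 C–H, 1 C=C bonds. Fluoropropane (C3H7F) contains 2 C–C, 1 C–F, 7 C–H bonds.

Bonds broken (reactants):
  C–C: 1 × 342 = 342
  C–H: 6 × 397 = 2382
  C=C: 1 × 635 = 635
  H–F: 1 × 551 = 551
  Σ(broken) = 3910 kJ
Bonds formed (products):
  C–C: 2 × 342 = 684
  C–F: 1 × 473 = 473
  C–H: 7 × 397 = 2779
  Σ(formed) = 3936 kJ
ΔH = Σ(broken) − Σ(formed) = 3910 − 3936 = −26 kJ

ΔH ≈ −26 kJ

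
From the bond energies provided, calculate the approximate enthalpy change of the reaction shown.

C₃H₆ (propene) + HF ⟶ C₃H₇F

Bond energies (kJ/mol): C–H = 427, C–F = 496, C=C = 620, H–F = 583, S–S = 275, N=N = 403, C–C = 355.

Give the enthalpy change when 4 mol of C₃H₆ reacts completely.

Bonds broken (reactants):
  C–C: 1 × 355 = 355
  C–H: 6 × 427 = 2562
  C=C: 1 × 620 = 620
  H–F: 1 × 583 = 583
  Σ(broken) = 4120 kJ
Bonds formed (products):
  C–C: 2 × 355 = 710
  C–F: 1 × 496 = 496
  C–H: 7 × 427 = 2989
  Σ(formed) = 4195 kJ
ΔH = Σ(broken) − Σ(formed) = 4120 − 4195 = −75 kJ
For 4× the reaction as written: 4 × (−75) = −300 kJ

ΔH = −300 kJ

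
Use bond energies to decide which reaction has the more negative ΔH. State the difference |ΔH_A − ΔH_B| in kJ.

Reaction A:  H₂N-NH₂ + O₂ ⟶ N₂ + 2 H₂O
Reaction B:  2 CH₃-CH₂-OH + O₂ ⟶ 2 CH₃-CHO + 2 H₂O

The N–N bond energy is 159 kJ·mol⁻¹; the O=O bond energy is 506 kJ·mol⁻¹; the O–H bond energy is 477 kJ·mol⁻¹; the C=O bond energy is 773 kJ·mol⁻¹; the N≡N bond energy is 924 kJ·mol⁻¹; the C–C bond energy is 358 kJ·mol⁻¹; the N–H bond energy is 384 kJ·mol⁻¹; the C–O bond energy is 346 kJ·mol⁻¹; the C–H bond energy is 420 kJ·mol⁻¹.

Reaction A, by 169 kJ

Reaction A:
  Bonds broken (reactants):
    N–H: 4 × 384 = 1536
    N–N: 1 × 159 = 159
    O=O: 1 × 506 = 506
    Σ(broken) = 2201 kJ
  Bonds formed (products):
    N≡N: 1 × 924 = 924
    O–H: 4 × 477 = 1908
    Σ(formed) = 2832 kJ
  ΔH_A = 2201 − 2832 = −631 kJ
Reaction B:
  Bonds broken (reactants):
    C–C: 2 × 358 = 716
    C–H: 10 × 420 = 4200
    C–O: 2 × 346 = 692
    O–H: 2 × 477 = 954
    O=O: 1 × 506 = 506
    Σ(broken) = 7068 kJ
  Bonds formed (products):
    C–C: 2 × 358 = 716
    C–H: 8 × 420 = 3360
    C=O: 2 × 773 = 1546
    O–H: 4 × 477 = 1908
    Σ(formed) = 7530 kJ
  ΔH_B = 7068 − 7530 = −462 kJ
ΔH_A − ΔH_B = −169 kJ, so reaction A has the more negative ΔH; |ΔH_A − ΔH_B| = 169 kJ.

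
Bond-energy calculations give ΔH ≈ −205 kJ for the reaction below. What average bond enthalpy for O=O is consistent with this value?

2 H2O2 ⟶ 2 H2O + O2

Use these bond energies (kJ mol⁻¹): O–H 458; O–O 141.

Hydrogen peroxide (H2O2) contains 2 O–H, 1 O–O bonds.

Let D be the O=O bond energy.
Σ(broken) = 4×458 + 2×141 = 2114
Σ(formed) = 4×458 + 1×D = 1832 + D
ΔH = Σ(broken) − Σ(formed) = (2114) − (1832 + D) = +282 − D
Setting this equal to −205 kJ gives D = 487 kJ/mol.

D(O=O) ≈ 487 kJ/mol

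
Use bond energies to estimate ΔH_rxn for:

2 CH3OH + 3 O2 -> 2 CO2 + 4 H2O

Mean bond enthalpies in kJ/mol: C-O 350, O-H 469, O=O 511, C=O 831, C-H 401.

Bonds broken (reactants):
  C-H: 6 × 401 = 2406
  C-O: 2 × 350 = 700
  O-H: 2 × 469 = 938
  O=O: 3 × 511 = 1533
  Σ(broken) = 5577 kJ
Bonds formed (products):
  C=O: 4 × 831 = 3324
  O-H: 8 × 469 = 3752
  Σ(formed) = 7076 kJ
ΔH = Σ(broken) − Σ(formed) = 5577 − 7076 = −1499 kJ

ΔH ≈ −1499 kJ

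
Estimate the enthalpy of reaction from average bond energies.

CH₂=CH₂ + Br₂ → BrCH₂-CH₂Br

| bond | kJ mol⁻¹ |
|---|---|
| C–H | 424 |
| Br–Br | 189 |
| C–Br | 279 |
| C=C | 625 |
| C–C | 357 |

ΔH ≈ −101 kJ

Bonds broken (reactants):
  Br–Br: 1 × 189 = 189
  C–H: 4 × 424 = 1696
  C=C: 1 × 625 = 625
  Σ(broken) = 2510 kJ
Bonds formed (products):
  C–Br: 2 × 279 = 558
  C–C: 1 × 357 = 357
  C–H: 4 × 424 = 1696
  Σ(formed) = 2611 kJ
ΔH = Σ(broken) − Σ(formed) = 2510 − 2611 = −101 kJ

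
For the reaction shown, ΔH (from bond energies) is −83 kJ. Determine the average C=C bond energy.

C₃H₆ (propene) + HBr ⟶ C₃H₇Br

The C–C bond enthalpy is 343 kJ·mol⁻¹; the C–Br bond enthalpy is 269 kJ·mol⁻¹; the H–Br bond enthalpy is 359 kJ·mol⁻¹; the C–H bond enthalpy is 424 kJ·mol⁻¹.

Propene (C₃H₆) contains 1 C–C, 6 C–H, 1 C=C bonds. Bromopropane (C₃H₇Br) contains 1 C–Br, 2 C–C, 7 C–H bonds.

Let D be the C=C bond energy.
Σ(broken) = 1×343 + 6×424 + 1×D + 1×359 = 3246 + D
Σ(formed) = 1×269 + 2×343 + 7×424 = 3923
ΔH = Σ(broken) − Σ(formed) = (3246 + D) − (3923) = −677 + D
Setting this equal to −83 kJ gives D = 594 kJ/mol.

D(C=C) ≈ 594 kJ/mol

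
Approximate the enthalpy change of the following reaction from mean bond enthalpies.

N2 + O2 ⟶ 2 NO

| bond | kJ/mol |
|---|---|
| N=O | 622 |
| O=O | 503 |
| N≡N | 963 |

ΔH ≈ +222 kJ

Bonds broken (reactants):
  N≡N: 1 × 963 = 963
  O=O: 1 × 503 = 503
  Σ(broken) = 1466 kJ
Bonds formed (products):
  N=O: 2 × 622 = 1244
  Σ(formed) = 1244 kJ
ΔH = Σ(broken) − Σ(formed) = 1466 − 1244 = +222 kJ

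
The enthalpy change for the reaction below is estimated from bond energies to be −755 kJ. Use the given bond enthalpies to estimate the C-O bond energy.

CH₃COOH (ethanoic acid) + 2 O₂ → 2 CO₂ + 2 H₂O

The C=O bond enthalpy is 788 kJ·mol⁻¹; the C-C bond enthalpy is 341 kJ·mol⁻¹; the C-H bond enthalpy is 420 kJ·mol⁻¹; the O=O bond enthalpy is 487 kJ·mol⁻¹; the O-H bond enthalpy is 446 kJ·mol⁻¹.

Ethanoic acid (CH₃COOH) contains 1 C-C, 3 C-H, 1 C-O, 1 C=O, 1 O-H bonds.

Let D be the C-O bond energy.
Σ(broken) = 1×341 + 3×420 + 1×D + 1×788 + 1×446 + 2×487 = 3809 + D
Σ(formed) = 4×788 + 4×446 = 4936
ΔH = Σ(broken) − Σ(formed) = (3809 + D) − (4936) = −1127 + D
Setting this equal to −755 kJ gives D = 372 kJ/mol.

D(C-O) ≈ 372 kJ/mol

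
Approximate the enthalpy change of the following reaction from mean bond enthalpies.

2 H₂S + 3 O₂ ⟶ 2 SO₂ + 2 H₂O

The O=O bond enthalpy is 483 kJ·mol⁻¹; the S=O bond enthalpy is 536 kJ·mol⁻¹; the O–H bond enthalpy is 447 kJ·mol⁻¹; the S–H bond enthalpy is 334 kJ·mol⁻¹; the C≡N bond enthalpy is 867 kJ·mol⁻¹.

ΔH ≈ −1147 kJ

Bonds broken (reactants):
  O=O: 3 × 483 = 1449
  S–H: 4 × 334 = 1336
  Σ(broken) = 2785 kJ
Bonds formed (products):
  O–H: 4 × 447 = 1788
  S=O: 4 × 536 = 2144
  Σ(formed) = 3932 kJ
ΔH = Σ(broken) − Σ(formed) = 2785 − 3932 = −1147 kJ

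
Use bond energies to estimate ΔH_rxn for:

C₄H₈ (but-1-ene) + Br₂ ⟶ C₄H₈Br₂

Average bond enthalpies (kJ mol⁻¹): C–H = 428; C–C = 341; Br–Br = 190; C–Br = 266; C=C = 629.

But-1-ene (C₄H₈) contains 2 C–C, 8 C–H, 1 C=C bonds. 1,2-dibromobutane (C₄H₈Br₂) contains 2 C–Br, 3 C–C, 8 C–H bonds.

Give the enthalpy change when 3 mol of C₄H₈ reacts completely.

Bonds broken (reactants):
  Br–Br: 1 × 190 = 190
  C–C: 2 × 341 = 682
  C–H: 8 × 428 = 3424
  C=C: 1 × 629 = 629
  Σ(broken) = 4925 kJ
Bonds formed (products):
  C–Br: 2 × 266 = 532
  C–C: 3 × 341 = 1023
  C–H: 8 × 428 = 3424
  Σ(formed) = 4979 kJ
ΔH = Σ(broken) − Σ(formed) = 4925 − 4979 = −54 kJ
For 3× the reaction as written: 3 × (−54) = −162 kJ

ΔH = −162 kJ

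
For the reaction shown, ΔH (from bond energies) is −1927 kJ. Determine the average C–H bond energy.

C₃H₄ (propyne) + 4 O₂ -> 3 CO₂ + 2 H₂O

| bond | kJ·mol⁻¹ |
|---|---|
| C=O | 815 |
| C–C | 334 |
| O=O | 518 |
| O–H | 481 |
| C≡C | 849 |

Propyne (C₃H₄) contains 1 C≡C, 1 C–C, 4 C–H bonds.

Let D be the C–H bond energy.
Σ(broken) = 1×849 + 1×334 + 4×D + 4×518 = 3255 + 4D
Σ(formed) = 6×815 + 4×481 = 6814
ΔH = Σ(broken) − Σ(formed) = (3255 + 4D) − (6814) = −3559 + 4D
Setting this equal to −1927 kJ gives 4D = 1632, so D = 408 kJ/mol.

D(C–H) ≈ 408 kJ/mol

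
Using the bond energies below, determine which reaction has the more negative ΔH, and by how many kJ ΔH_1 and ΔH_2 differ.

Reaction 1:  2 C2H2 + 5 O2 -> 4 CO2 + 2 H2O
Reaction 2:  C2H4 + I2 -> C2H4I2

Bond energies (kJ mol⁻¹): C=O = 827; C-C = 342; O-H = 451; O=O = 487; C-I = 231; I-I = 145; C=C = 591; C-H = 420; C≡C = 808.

Reaction 1, by 2621 kJ

Reaction 1:
  Bonds broken (reactants):
    C≡C: 2 × 808 = 1616
    C-H: 4 × 420 = 1680
    O=O: 5 × 487 = 2435
    Σ(broken) = 5731 kJ
  Bonds formed (products):
    C=O: 8 × 827 = 6616
    O-H: 4 × 451 = 1804
    Σ(formed) = 8420 kJ
  ΔH_1 = 5731 − 8420 = −2689 kJ
Reaction 2:
  Bonds broken (reactants):
    C-H: 4 × 420 = 1680
    C=C: 1 × 591 = 591
    I-I: 1 × 145 = 145
    Σ(broken) = 2416 kJ
  Bonds formed (products):
    C-C: 1 × 342 = 342
    C-H: 4 × 420 = 1680
    C-I: 2 × 231 = 462
    Σ(formed) = 2484 kJ
  ΔH_2 = 2416 − 2484 = −68 kJ
ΔH_1 − ΔH_2 = −2621 kJ, so reaction 1 has the more negative ΔH; |ΔH_1 − ΔH_2| = 2621 kJ.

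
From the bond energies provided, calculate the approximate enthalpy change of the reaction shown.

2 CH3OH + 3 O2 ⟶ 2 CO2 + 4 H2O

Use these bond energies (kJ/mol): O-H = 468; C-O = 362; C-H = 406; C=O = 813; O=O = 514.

ΔH ≈ −1358 kJ

Bonds broken (reactants):
  C-H: 6 × 406 = 2436
  C-O: 2 × 362 = 724
  O-H: 2 × 468 = 936
  O=O: 3 × 514 = 1542
  Σ(broken) = 5638 kJ
Bonds formed (products):
  C=O: 4 × 813 = 3252
  O-H: 8 × 468 = 3744
  Σ(formed) = 6996 kJ
ΔH = Σ(broken) − Σ(formed) = 5638 − 6996 = −1358 kJ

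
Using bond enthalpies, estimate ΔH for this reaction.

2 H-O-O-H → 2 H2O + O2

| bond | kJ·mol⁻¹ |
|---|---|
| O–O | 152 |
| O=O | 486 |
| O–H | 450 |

ΔH ≈ −182 kJ

Bonds broken (reactants):
  O–H: 4 × 450 = 1800
  O–O: 2 × 152 = 304
  Σ(broken) = 2104 kJ
Bonds formed (products):
  O–H: 4 × 450 = 1800
  O=O: 1 × 486 = 486
  Σ(formed) = 2286 kJ
ΔH = Σ(broken) − Σ(formed) = 2104 − 2286 = −182 kJ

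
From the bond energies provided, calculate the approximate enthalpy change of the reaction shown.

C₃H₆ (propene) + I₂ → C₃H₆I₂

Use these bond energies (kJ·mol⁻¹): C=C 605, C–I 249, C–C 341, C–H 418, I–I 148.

Bonds broken (reactants):
  C–C: 1 × 341 = 341
  C–H: 6 × 418 = 2508
  C=C: 1 × 605 = 605
  I–I: 1 × 148 = 148
  Σ(broken) = 3602 kJ
Bonds formed (products):
  C–C: 2 × 341 = 682
  C–H: 6 × 418 = 2508
  C–I: 2 × 249 = 498
  Σ(formed) = 3688 kJ
ΔH = Σ(broken) − Σ(formed) = 3602 − 3688 = −86 kJ

ΔH ≈ −86 kJ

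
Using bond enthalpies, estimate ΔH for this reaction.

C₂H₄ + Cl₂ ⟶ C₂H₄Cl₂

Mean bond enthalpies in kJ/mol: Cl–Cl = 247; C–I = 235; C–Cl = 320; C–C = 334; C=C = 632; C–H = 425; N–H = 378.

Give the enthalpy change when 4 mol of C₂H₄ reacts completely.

ΔH = −380 kJ

Bonds broken (reactants):
  C–H: 4 × 425 = 1700
  C=C: 1 × 632 = 632
  Cl–Cl: 1 × 247 = 247
  Σ(broken) = 2579 kJ
Bonds formed (products):
  C–C: 1 × 334 = 334
  C–Cl: 2 × 320 = 640
  C–H: 4 × 425 = 1700
  Σ(formed) = 2674 kJ
ΔH = Σ(broken) − Σ(formed) = 2579 − 2674 = −95 kJ
For 4× the reaction as written: 4 × (−95) = −380 kJ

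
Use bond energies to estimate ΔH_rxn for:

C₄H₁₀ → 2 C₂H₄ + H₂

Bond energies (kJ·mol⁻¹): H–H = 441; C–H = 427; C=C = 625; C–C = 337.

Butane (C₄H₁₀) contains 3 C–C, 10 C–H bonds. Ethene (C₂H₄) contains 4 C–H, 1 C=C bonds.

ΔH ≈ +174 kJ

Bonds broken (reactants):
  C–C: 3 × 337 = 1011
  C–H: 10 × 427 = 4270
  Σ(broken) = 5281 kJ
Bonds formed (products):
  C–H: 8 × 427 = 3416
  C=C: 2 × 625 = 1250
  H–H: 1 × 441 = 441
  Σ(formed) = 5107 kJ
ΔH = Σ(broken) − Σ(formed) = 5281 − 5107 = +174 kJ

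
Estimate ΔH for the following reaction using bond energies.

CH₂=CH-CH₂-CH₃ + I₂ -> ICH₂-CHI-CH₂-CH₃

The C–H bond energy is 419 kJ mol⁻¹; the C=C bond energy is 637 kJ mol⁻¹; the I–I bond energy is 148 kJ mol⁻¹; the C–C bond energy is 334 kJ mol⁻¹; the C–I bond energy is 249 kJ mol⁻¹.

Bonds broken (reactants):
  C–C: 2 × 334 = 668
  C–H: 8 × 419 = 3352
  C=C: 1 × 637 = 637
  I–I: 1 × 148 = 148
  Σ(broken) = 4805 kJ
Bonds formed (products):
  C–C: 3 × 334 = 1002
  C–H: 8 × 419 = 3352
  C–I: 2 × 249 = 498
  Σ(formed) = 4852 kJ
ΔH = Σ(broken) − Σ(formed) = 4805 − 4852 = −47 kJ

ΔH ≈ −47 kJ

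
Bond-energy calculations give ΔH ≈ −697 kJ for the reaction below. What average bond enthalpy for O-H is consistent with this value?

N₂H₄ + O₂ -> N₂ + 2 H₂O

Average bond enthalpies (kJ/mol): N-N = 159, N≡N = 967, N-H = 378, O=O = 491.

Let D be the O-H bond energy.
Σ(broken) = 4×378 + 1×159 + 1×491 = 2162
Σ(formed) = 1×967 + 4×D = 967 + 4D
ΔH = Σ(broken) − Σ(formed) = (2162) − (967 + 4D) = +1195 − 4D
Setting this equal to −697 kJ gives 4D = 1892, so D = 473 kJ/mol.

D(O-H) ≈ 473 kJ/mol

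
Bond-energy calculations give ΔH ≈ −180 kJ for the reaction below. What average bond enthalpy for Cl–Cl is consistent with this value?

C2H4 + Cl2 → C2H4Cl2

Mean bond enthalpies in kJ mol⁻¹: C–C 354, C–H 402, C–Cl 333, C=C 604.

D(Cl–Cl) ≈ 236 kJ/mol

Let D be the Cl–Cl bond energy.
Σ(broken) = 4×402 + 1×604 + 1×D = 2212 + D
Σ(formed) = 1×354 + 2×333 + 4×402 = 2628
ΔH = Σ(broken) − Σ(formed) = (2212 + D) − (2628) = −416 + D
Setting this equal to −180 kJ gives D = 236 kJ/mol.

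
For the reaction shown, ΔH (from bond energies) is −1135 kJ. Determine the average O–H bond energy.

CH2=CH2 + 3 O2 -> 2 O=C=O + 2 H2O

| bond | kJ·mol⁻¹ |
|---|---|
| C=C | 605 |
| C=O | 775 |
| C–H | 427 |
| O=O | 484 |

Let D be the O–H bond energy.
Σ(broken) = 4×427 + 1×605 + 3×484 = 3765
Σ(formed) = 4×775 + 4×D = 3100 + 4D
ΔH = Σ(broken) − Σ(formed) = (3765) − (3100 + 4D) = +665 − 4D
Setting this equal to −1135 kJ gives 4D = 1800, so D = 450 kJ/mol.

D(O–H) ≈ 450 kJ/mol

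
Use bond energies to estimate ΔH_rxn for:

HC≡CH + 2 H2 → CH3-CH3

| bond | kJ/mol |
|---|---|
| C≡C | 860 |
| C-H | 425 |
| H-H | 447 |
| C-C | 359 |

ΔH ≈ −305 kJ

Bonds broken (reactants):
  C≡C: 1 × 860 = 860
  C-H: 2 × 425 = 850
  H-H: 2 × 447 = 894
  Σ(broken) = 2604 kJ
Bonds formed (products):
  C-C: 1 × 359 = 359
  C-H: 6 × 425 = 2550
  Σ(formed) = 2909 kJ
ΔH = Σ(broken) − Σ(formed) = 2604 − 2909 = −305 kJ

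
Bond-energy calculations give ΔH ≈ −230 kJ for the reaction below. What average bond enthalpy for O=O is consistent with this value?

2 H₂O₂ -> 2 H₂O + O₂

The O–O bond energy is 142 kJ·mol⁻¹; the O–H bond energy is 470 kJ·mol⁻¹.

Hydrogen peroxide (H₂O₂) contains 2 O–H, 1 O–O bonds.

D(O=O) ≈ 514 kJ/mol

Let D be the O=O bond energy.
Σ(broken) = 4×470 + 2×142 = 2164
Σ(formed) = 4×470 + 1×D = 1880 + D
ΔH = Σ(broken) − Σ(formed) = (2164) − (1880 + D) = +284 − D
Setting this equal to −230 kJ gives D = 514 kJ/mol.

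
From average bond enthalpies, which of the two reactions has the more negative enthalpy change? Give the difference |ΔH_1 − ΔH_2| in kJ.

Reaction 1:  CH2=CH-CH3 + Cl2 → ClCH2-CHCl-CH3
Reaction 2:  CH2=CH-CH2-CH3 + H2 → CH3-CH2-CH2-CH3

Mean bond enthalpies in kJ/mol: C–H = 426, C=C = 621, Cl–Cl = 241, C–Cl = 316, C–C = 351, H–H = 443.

Reaction 1:
  Bonds broken (reactants):
    C–C: 1 × 351 = 351
    C–H: 6 × 426 = 2556
    C=C: 1 × 621 = 621
    Cl–Cl: 1 × 241 = 241
    Σ(broken) = 3769 kJ
  Bonds formed (products):
    C–C: 2 × 351 = 702
    C–Cl: 2 × 316 = 632
    C–H: 6 × 426 = 2556
    Σ(formed) = 3890 kJ
  ΔH_1 = 3769 − 3890 = −121 kJ
Reaction 2:
  Bonds broken (reactants):
    C–C: 2 × 351 = 702
    C–H: 8 × 426 = 3408
    C=C: 1 × 621 = 621
    H–H: 1 × 443 = 443
    Σ(broken) = 5174 kJ
  Bonds formed (products):
    C–C: 3 × 351 = 1053
    C–H: 10 × 426 = 4260
    Σ(formed) = 5313 kJ
  ΔH_2 = 5174 − 5313 = −139 kJ
ΔH_1 − ΔH_2 = +18 kJ, so reaction 2 has the more negative ΔH; |ΔH_1 − ΔH_2| = 18 kJ.

Reaction 2, by 18 kJ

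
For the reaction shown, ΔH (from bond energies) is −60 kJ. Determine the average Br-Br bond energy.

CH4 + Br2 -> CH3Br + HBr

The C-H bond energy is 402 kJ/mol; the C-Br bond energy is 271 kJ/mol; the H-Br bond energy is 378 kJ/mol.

D(Br-Br) ≈ 187 kJ/mol

Let D be the Br-Br bond energy.
Σ(broken) = 1×D + 4×402 = 1608 + D
Σ(formed) = 1×271 + 3×402 + 1×378 = 1855
ΔH = Σ(broken) − Σ(formed) = (1608 + D) − (1855) = −247 + D
Setting this equal to −60 kJ gives D = 187 kJ/mol.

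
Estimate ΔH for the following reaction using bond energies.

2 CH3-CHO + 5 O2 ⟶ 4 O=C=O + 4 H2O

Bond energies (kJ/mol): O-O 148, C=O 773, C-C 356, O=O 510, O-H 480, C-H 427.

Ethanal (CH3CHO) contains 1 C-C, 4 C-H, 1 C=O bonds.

Bonds broken (reactants):
  C-C: 2 × 356 = 712
  C-H: 8 × 427 = 3416
  C=O: 2 × 773 = 1546
  O=O: 5 × 510 = 2550
  Σ(broken) = 8224 kJ
Bonds formed (products):
  C=O: 8 × 773 = 6184
  O-H: 8 × 480 = 3840
  Σ(formed) = 10024 kJ
ΔH = Σ(broken) − Σ(formed) = 8224 − 10024 = −1800 kJ

ΔH ≈ −1800 kJ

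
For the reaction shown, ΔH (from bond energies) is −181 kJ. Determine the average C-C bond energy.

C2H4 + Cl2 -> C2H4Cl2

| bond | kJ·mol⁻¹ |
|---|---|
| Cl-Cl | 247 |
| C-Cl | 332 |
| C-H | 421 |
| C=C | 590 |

Let D be the C-C bond energy.
Σ(broken) = 4×421 + 1×590 + 1×247 = 2521
Σ(formed) = 1×D + 2×332 + 4×421 = 2348 + D
ΔH = Σ(broken) − Σ(formed) = (2521) − (2348 + D) = +173 − D
Setting this equal to −181 kJ gives D = 354 kJ/mol.

D(C-C) ≈ 354 kJ/mol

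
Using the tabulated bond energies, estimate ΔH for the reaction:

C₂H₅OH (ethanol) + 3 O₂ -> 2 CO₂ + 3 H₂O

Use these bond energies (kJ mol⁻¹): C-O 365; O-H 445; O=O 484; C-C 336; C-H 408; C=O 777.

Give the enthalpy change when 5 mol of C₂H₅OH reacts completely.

ΔH = −5700 kJ

Bonds broken (reactants):
  C-C: 1 × 336 = 336
  C-H: 5 × 408 = 2040
  C-O: 1 × 365 = 365
  O-H: 1 × 445 = 445
  O=O: 3 × 484 = 1452
  Σ(broken) = 4638 kJ
Bonds formed (products):
  C=O: 4 × 777 = 3108
  O-H: 6 × 445 = 2670
  Σ(formed) = 5778 kJ
ΔH = Σ(broken) − Σ(formed) = 4638 − 5778 = −1140 kJ
For 5× the reaction as written: 5 × (−1140) = −5700 kJ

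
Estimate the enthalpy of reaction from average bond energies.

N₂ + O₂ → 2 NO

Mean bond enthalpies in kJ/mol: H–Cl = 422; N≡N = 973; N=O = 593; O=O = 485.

ΔH ≈ +272 kJ

Bonds broken (reactants):
  N≡N: 1 × 973 = 973
  O=O: 1 × 485 = 485
  Σ(broken) = 1458 kJ
Bonds formed (products):
  N=O: 2 × 593 = 1186
  Σ(formed) = 1186 kJ
ΔH = Σ(broken) − Σ(formed) = 1458 − 1186 = +272 kJ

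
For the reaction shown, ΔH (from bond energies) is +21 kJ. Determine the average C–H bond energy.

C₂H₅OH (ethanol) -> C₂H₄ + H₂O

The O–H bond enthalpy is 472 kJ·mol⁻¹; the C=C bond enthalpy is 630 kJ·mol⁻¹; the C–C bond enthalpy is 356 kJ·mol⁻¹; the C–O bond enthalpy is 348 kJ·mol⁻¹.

D(C–H) ≈ 419 kJ/mol

Let D be the C–H bond energy.
Σ(broken) = 1×356 + 5×D + 1×348 + 1×472 = 1176 + 5D
Σ(formed) = 4×D + 1×630 + 2×472 = 1574 + 4D
ΔH = Σ(broken) − Σ(formed) = (1176 + 5D) − (1574 + 4D) = −398 + D
Setting this equal to +21 kJ gives D = 419 kJ/mol.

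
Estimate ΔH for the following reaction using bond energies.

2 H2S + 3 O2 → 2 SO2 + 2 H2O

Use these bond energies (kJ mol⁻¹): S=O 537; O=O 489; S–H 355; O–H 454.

Bonds broken (reactants):
  O=O: 3 × 489 = 1467
  S–H: 4 × 355 = 1420
  Σ(broken) = 2887 kJ
Bonds formed (products):
  O–H: 4 × 454 = 1816
  S=O: 4 × 537 = 2148
  Σ(formed) = 3964 kJ
ΔH = Σ(broken) − Σ(formed) = 2887 − 3964 = −1077 kJ

ΔH ≈ −1077 kJ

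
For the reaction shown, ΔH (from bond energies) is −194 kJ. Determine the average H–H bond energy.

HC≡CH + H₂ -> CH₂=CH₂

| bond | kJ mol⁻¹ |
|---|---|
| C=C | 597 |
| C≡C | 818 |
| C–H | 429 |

Let D be the H–H bond energy.
Σ(broken) = 1×818 + 2×429 + 1×D = 1676 + D
Σ(formed) = 4×429 + 1×597 = 2313
ΔH = Σ(broken) − Σ(formed) = (1676 + D) − (2313) = −637 + D
Setting this equal to −194 kJ gives D = 443 kJ/mol.

D(H–H) ≈ 443 kJ/mol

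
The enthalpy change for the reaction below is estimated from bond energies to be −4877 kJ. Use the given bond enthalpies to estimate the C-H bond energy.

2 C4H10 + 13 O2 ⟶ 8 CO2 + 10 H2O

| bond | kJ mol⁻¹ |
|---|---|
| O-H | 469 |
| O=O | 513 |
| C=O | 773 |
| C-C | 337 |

D(C-H) ≈ 409 kJ/mol

Let D be the C-H bond energy.
Σ(broken) = 6×337 + 20×D + 13×513 = 8691 + 20D
Σ(formed) = 16×773 + 20×469 = 21748
ΔH = Σ(broken) − Σ(formed) = (8691 + 20D) − (21748) = −13057 + 20D
Setting this equal to −4877 kJ gives 20D = 8180, so D = 409 kJ/mol.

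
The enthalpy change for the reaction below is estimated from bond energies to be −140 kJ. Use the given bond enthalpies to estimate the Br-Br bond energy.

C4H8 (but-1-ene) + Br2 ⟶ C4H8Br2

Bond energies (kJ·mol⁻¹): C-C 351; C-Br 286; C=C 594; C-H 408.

Let D be the Br-Br bond energy.
Σ(broken) = 1×D + 2×351 + 8×408 + 1×594 = 4560 + D
Σ(formed) = 2×286 + 3×351 + 8×408 = 4889
ΔH = Σ(broken) − Σ(formed) = (4560 + D) − (4889) = −329 + D
Setting this equal to −140 kJ gives D = 189 kJ/mol.

D(Br-Br) ≈ 189 kJ/mol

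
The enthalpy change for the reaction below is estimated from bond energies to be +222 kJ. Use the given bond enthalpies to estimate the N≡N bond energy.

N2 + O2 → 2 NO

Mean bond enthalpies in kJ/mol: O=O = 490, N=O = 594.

D(N≡N) ≈ 920 kJ/mol

Let D be the N≡N bond energy.
Σ(broken) = 1×D + 1×490 = 490 + D
Σ(formed) = 2×594 = 1188
ΔH = Σ(broken) − Σ(formed) = (490 + D) − (1188) = −698 + D
Setting this equal to +222 kJ gives D = 920 kJ/mol.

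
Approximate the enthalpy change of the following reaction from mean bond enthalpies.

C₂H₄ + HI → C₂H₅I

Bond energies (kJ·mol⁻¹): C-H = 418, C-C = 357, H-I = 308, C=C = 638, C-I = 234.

ΔH ≈ −63 kJ

Bonds broken (reactants):
  C-H: 4 × 418 = 1672
  C=C: 1 × 638 = 638
  H-I: 1 × 308 = 308
  Σ(broken) = 2618 kJ
Bonds formed (products):
  C-C: 1 × 357 = 357
  C-H: 5 × 418 = 2090
  C-I: 1 × 234 = 234
  Σ(formed) = 2681 kJ
ΔH = Σ(broken) − Σ(formed) = 2618 − 2681 = −63 kJ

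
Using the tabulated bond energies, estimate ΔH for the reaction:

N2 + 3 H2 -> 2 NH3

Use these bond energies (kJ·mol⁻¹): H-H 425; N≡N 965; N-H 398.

ΔH ≈ −148 kJ

Bonds broken (reactants):
  H-H: 3 × 425 = 1275
  N≡N: 1 × 965 = 965
  Σ(broken) = 2240 kJ
Bonds formed (products):
  N-H: 6 × 398 = 2388
  Σ(formed) = 2388 kJ
ΔH = Σ(broken) − Σ(formed) = 2240 − 2388 = −148 kJ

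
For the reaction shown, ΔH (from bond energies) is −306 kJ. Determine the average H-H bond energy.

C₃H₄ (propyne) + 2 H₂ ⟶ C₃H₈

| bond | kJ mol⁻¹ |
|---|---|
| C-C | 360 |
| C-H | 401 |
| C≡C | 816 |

D(H-H) ≈ 421 kJ/mol

Let D be the H-H bond energy.
Σ(broken) = 1×816 + 1×360 + 4×401 + 2×D = 2780 + 2D
Σ(formed) = 2×360 + 8×401 = 3928
ΔH = Σ(broken) − Σ(formed) = (2780 + 2D) − (3928) = −1148 + 2D
Setting this equal to −306 kJ gives 2D = 842, so D = 421 kJ/mol.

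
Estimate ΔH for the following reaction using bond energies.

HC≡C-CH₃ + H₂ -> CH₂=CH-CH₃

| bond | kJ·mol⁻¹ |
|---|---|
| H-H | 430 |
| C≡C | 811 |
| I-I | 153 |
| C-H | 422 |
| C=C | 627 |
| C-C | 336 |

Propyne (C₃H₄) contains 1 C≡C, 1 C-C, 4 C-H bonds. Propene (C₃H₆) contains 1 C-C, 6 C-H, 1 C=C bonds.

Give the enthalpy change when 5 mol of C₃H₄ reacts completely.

Bonds broken (reactants):
  C≡C: 1 × 811 = 811
  C-C: 1 × 336 = 336
  C-H: 4 × 422 = 1688
  H-H: 1 × 430 = 430
  Σ(broken) = 3265 kJ
Bonds formed (products):
  C-C: 1 × 336 = 336
  C-H: 6 × 422 = 2532
  C=C: 1 × 627 = 627
  Σ(formed) = 3495 kJ
ΔH = Σ(broken) − Σ(formed) = 3265 − 3495 = −230 kJ
For 5× the reaction as written: 5 × (−230) = −1150 kJ

ΔH = −1150 kJ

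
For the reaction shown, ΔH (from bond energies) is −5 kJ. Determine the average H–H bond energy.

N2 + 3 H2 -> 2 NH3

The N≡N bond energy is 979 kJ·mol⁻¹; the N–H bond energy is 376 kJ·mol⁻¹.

Let D be the H–H bond energy.
Σ(broken) = 3×D + 1×979 = 979 + 3D
Σ(formed) = 6×376 = 2256
ΔH = Σ(broken) − Σ(formed) = (979 + 3D) − (2256) = −1277 + 3D
Setting this equal to −5 kJ gives 3D = 1272, so D = 424 kJ/mol.

D(H–H) ≈ 424 kJ/mol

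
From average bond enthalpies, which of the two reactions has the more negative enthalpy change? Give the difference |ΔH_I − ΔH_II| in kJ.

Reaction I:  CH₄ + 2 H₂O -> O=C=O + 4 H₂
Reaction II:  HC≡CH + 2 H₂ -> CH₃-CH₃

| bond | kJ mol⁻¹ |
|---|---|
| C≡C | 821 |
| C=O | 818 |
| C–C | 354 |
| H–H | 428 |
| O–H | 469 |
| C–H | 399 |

Reaction I:
  Bonds broken (reactants):
    C–H: 4 × 399 = 1596
    O–H: 4 × 469 = 1876
    Σ(broken) = 3472 kJ
  Bonds formed (products):
    C=O: 2 × 818 = 1636
    H–H: 4 × 428 = 1712
    Σ(formed) = 3348 kJ
  ΔH_I = 3472 − 3348 = +124 kJ
Reaction II:
  Bonds broken (reactants):
    C≡C: 1 × 821 = 821
    C–H: 2 × 399 = 798
    H–H: 2 × 428 = 856
    Σ(broken) = 2475 kJ
  Bonds formed (products):
    C–C: 1 × 354 = 354
    C–H: 6 × 399 = 2394
    Σ(formed) = 2748 kJ
  ΔH_II = 2475 − 2748 = −273 kJ
ΔH_I − ΔH_II = +397 kJ, so reaction II has the more negative ΔH; |ΔH_I − ΔH_II| = 397 kJ.

Reaction II, by 397 kJ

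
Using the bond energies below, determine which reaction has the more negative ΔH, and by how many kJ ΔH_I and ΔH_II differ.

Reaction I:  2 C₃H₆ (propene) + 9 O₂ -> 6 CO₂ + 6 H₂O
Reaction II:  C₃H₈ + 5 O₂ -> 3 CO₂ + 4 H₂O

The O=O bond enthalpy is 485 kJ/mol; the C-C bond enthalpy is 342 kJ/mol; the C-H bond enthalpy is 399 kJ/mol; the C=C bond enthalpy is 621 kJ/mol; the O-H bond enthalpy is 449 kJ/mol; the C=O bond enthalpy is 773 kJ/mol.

Reaction I:
  Bonds broken (reactants):
    C-C: 2 × 342 = 684
    C-H: 12 × 399 = 4788
    C=C: 2 × 621 = 1242
    O=O: 9 × 485 = 4365
    Σ(broken) = 11079 kJ
  Bonds formed (products):
    C=O: 12 × 773 = 9276
    O-H: 12 × 449 = 5388
    Σ(formed) = 14664 kJ
  ΔH_I = 11079 − 14664 = −3585 kJ
Reaction II:
  Bonds broken (reactants):
    C-C: 2 × 342 = 684
    C-H: 8 × 399 = 3192
    O=O: 5 × 485 = 2425
    Σ(broken) = 6301 kJ
  Bonds formed (products):
    C=O: 6 × 773 = 4638
    O-H: 8 × 449 = 3592
    Σ(formed) = 8230 kJ
  ΔH_II = 6301 − 8230 = −1929 kJ
ΔH_I − ΔH_II = −1656 kJ, so reaction I has the more negative ΔH; |ΔH_I − ΔH_II| = 1656 kJ.

Reaction I, by 1656 kJ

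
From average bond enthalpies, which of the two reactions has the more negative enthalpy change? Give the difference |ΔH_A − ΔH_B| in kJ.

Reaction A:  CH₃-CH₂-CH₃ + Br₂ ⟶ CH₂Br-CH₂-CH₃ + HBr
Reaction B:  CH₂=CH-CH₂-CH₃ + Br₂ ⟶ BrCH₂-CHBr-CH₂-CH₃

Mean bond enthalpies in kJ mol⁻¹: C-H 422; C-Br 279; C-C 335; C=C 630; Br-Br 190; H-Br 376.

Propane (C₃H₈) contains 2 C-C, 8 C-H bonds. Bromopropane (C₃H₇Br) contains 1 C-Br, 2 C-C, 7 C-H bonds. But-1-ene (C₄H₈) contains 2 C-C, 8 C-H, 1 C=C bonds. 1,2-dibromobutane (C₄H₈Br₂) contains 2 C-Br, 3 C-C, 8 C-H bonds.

Reaction B, by 30 kJ

Reaction A:
  Bonds broken (reactants):
    Br-Br: 1 × 190 = 190
    C-C: 2 × 335 = 670
    C-H: 8 × 422 = 3376
    Σ(broken) = 4236 kJ
  Bonds formed (products):
    C-Br: 1 × 279 = 279
    C-C: 2 × 335 = 670
    C-H: 7 × 422 = 2954
    H-Br: 1 × 376 = 376
    Σ(formed) = 4279 kJ
  ΔH_A = 4236 − 4279 = −43 kJ
Reaction B:
  Bonds broken (reactants):
    Br-Br: 1 × 190 = 190
    C-C: 2 × 335 = 670
    C-H: 8 × 422 = 3376
    C=C: 1 × 630 = 630
    Σ(broken) = 4866 kJ
  Bonds formed (products):
    C-Br: 2 × 279 = 558
    C-C: 3 × 335 = 1005
    C-H: 8 × 422 = 3376
    Σ(formed) = 4939 kJ
  ΔH_B = 4866 − 4939 = −73 kJ
ΔH_A − ΔH_B = +30 kJ, so reaction B has the more negative ΔH; |ΔH_A − ΔH_B| = 30 kJ.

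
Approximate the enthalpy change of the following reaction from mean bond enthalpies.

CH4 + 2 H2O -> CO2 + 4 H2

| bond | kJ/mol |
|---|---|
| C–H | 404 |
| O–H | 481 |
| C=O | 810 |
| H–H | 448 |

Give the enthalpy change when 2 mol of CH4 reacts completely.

Bonds broken (reactants):
  C–H: 4 × 404 = 1616
  O–H: 4 × 481 = 1924
  Σ(broken) = 3540 kJ
Bonds formed (products):
  C=O: 2 × 810 = 1620
  H–H: 4 × 448 = 1792
  Σ(formed) = 3412 kJ
ΔH = Σ(broken) − Σ(formed) = 3540 − 3412 = +128 kJ
For 2× the reaction as written: 2 × (+128) = +256 kJ

ΔH = +256 kJ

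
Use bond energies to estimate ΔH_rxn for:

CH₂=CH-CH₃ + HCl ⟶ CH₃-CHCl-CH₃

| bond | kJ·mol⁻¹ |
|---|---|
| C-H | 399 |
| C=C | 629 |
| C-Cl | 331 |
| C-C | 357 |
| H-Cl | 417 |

Bonds broken (reactants):
  C-C: 1 × 357 = 357
  C-H: 6 × 399 = 2394
  C=C: 1 × 629 = 629
  H-Cl: 1 × 417 = 417
  Σ(broken) = 3797 kJ
Bonds formed (products):
  C-C: 2 × 357 = 714
  C-Cl: 1 × 331 = 331
  C-H: 7 × 399 = 2793
  Σ(formed) = 3838 kJ
ΔH = Σ(broken) − Σ(formed) = 3797 − 3838 = −41 kJ

ΔH ≈ −41 kJ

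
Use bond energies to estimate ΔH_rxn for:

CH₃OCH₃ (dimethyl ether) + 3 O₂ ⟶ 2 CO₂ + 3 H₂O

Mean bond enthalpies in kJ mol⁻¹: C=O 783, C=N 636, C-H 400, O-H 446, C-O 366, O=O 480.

Bonds broken (reactants):
  C-H: 6 × 400 = 2400
  C-O: 2 × 366 = 732
  O=O: 3 × 480 = 1440
  Σ(broken) = 4572 kJ
Bonds formed (products):
  C=O: 4 × 783 = 3132
  O-H: 6 × 446 = 2676
  Σ(formed) = 5808 kJ
ΔH = Σ(broken) − Σ(formed) = 4572 − 5808 = −1236 kJ

ΔH ≈ −1236 kJ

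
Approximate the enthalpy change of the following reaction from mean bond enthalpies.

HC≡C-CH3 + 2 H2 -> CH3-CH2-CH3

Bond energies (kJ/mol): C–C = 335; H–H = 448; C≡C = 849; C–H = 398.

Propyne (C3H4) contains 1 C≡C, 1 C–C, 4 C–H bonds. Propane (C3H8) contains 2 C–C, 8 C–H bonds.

Bonds broken (reactants):
  C≡C: 1 × 849 = 849
  C–C: 1 × 335 = 335
  C–H: 4 × 398 = 1592
  H–H: 2 × 448 = 896
  Σ(broken) = 3672 kJ
Bonds formed (products):
  C–C: 2 × 335 = 670
  C–H: 8 × 398 = 3184
  Σ(formed) = 3854 kJ
ΔH = Σ(broken) − Σ(formed) = 3672 − 3854 = −182 kJ

ΔH ≈ −182 kJ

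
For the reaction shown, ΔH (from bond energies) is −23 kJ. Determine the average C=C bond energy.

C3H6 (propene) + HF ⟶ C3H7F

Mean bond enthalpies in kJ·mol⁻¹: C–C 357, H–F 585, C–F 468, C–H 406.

Let D be the C=C bond energy.
Σ(broken) = 1×357 + 6×406 + 1×D + 1×585 = 3378 + D
Σ(formed) = 2×357 + 1×468 + 7×406 = 4024
ΔH = Σ(broken) − Σ(formed) = (3378 + D) − (4024) = −646 + D
Setting this equal to −23 kJ gives D = 623 kJ/mol.

D(C=C) ≈ 623 kJ/mol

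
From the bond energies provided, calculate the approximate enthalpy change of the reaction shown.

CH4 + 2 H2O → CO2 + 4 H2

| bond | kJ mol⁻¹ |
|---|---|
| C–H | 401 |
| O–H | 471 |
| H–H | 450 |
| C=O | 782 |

ΔH ≈ +124 kJ

Bonds broken (reactants):
  C–H: 4 × 401 = 1604
  O–H: 4 × 471 = 1884
  Σ(broken) = 3488 kJ
Bonds formed (products):
  C=O: 2 × 782 = 1564
  H–H: 4 × 450 = 1800
  Σ(formed) = 3364 kJ
ΔH = Σ(broken) − Σ(formed) = 3488 − 3364 = +124 kJ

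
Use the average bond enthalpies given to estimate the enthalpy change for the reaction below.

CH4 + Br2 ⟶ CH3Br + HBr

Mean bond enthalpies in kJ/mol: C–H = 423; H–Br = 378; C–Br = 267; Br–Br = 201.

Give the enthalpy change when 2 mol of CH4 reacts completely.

ΔH = −42 kJ

Bonds broken (reactants):
  Br–Br: 1 × 201 = 201
  C–H: 4 × 423 = 1692
  Σ(broken) = 1893 kJ
Bonds formed (products):
  C–Br: 1 × 267 = 267
  C–H: 3 × 423 = 1269
  H–Br: 1 × 378 = 378
  Σ(formed) = 1914 kJ
ΔH = Σ(broken) − Σ(formed) = 1893 − 1914 = −21 kJ
For 2× the reaction as written: 2 × (−21) = −42 kJ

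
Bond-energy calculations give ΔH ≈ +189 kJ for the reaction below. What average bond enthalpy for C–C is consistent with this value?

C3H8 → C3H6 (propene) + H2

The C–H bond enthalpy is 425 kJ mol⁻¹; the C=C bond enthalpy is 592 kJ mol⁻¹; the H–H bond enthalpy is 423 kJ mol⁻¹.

D(C–C) ≈ 354 kJ/mol

Let D be the C–C bond energy.
Σ(broken) = 2×D + 8×425 = 3400 + 2D
Σ(formed) = 1×D + 6×425 + 1×592 + 1×423 = 3565 + D
ΔH = Σ(broken) − Σ(formed) = (3400 + 2D) − (3565 + D) = −165 + D
Setting this equal to +189 kJ gives D = 354 kJ/mol.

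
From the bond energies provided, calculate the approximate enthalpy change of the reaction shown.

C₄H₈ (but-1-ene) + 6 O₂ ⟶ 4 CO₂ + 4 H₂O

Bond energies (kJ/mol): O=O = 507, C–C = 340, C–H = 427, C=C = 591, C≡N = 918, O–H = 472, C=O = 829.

ΔH ≈ −2679 kJ

Bonds broken (reactants):
  C–C: 2 × 340 = 680
  C–H: 8 × 427 = 3416
  C=C: 1 × 591 = 591
  O=O: 6 × 507 = 3042
  Σ(broken) = 7729 kJ
Bonds formed (products):
  C=O: 8 × 829 = 6632
  O–H: 8 × 472 = 3776
  Σ(formed) = 10408 kJ
ΔH = Σ(broken) − Σ(formed) = 7729 − 10408 = −2679 kJ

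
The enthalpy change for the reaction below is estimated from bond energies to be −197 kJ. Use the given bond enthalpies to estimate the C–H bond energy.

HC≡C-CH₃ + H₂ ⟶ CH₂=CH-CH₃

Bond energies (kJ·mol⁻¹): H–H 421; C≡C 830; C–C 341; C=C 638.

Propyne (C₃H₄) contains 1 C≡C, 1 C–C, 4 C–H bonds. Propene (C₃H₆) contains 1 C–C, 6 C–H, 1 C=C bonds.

D(C–H) ≈ 405 kJ/mol

Let D be the C–H bond energy.
Σ(broken) = 1×830 + 1×341 + 4×D + 1×421 = 1592 + 4D
Σ(formed) = 1×341 + 6×D + 1×638 = 979 + 6D
ΔH = Σ(broken) − Σ(formed) = (1592 + 4D) − (979 + 6D) = +613 − 2D
Setting this equal to −197 kJ gives 2D = 810, so D = 405 kJ/mol.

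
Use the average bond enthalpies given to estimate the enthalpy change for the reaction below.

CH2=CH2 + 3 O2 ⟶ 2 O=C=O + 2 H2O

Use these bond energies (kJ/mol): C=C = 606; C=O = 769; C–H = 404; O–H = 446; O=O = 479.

Bonds broken (reactants):
  C–H: 4 × 404 = 1616
  C=C: 1 × 606 = 606
  O=O: 3 × 479 = 1437
  Σ(broken) = 3659 kJ
Bonds formed (products):
  C=O: 4 × 769 = 3076
  O–H: 4 × 446 = 1784
  Σ(formed) = 4860 kJ
ΔH = Σ(broken) − Σ(formed) = 3659 − 4860 = −1201 kJ

ΔH ≈ −1201 kJ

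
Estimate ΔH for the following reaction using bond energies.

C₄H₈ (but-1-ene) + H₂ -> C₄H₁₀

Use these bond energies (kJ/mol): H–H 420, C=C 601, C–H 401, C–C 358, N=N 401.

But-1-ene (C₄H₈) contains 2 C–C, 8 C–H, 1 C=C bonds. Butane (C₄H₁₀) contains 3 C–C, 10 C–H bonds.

Bonds broken (reactants):
  C–C: 2 × 358 = 716
  C–H: 8 × 401 = 3208
  C=C: 1 × 601 = 601
  H–H: 1 × 420 = 420
  Σ(broken) = 4945 kJ
Bonds formed (products):
  C–C: 3 × 358 = 1074
  C–H: 10 × 401 = 4010
  Σ(formed) = 5084 kJ
ΔH = Σ(broken) − Σ(formed) = 4945 − 5084 = −139 kJ

ΔH ≈ −139 kJ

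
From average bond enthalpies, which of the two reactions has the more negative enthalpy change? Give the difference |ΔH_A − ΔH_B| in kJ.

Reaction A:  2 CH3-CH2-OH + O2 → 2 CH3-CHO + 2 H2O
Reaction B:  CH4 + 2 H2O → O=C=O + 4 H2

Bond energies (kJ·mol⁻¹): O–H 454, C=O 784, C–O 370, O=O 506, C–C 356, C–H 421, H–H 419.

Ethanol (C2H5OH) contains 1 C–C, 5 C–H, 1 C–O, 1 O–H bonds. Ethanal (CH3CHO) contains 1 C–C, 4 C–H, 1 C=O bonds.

Reaction A:
  Bonds broken (reactants):
    C–C: 2 × 356 = 712
    C–H: 10 × 421 = 4210
    C–O: 2 × 370 = 740
    O–H: 2 × 454 = 908
    O=O: 1 × 506 = 506
    Σ(broken) = 7076 kJ
  Bonds formed (products):
    C–C: 2 × 356 = 712
    C–H: 8 × 421 = 3368
    C=O: 2 × 784 = 1568
    O–H: 4 × 454 = 1816
    Σ(formed) = 7464 kJ
  ΔH_A = 7076 − 7464 = −388 kJ
Reaction B:
  Bonds broken (reactants):
    C–H: 4 × 421 = 1684
    O–H: 4 × 454 = 1816
    Σ(broken) = 3500 kJ
  Bonds formed (products):
    C=O: 2 × 784 = 1568
    H–H: 4 × 419 = 1676
    Σ(formed) = 3244 kJ
  ΔH_B = 3500 − 3244 = +256 kJ
ΔH_A − ΔH_B = −644 kJ, so reaction A has the more negative ΔH; |ΔH_A − ΔH_B| = 644 kJ.

Reaction A, by 644 kJ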